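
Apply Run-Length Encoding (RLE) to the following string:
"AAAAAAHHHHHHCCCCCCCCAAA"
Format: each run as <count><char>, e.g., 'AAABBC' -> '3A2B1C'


Scanning runs left to right:
  i=0: run of 'A' x 6 -> '6A'
  i=6: run of 'H' x 6 -> '6H'
  i=12: run of 'C' x 8 -> '8C'
  i=20: run of 'A' x 3 -> '3A'

RLE = 6A6H8C3A


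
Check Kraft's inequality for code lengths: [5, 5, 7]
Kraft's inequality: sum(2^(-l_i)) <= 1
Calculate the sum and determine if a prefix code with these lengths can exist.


Sum = 2^(-5) + 2^(-5) + 2^(-7)
    = 0.03125 + 0.03125 + 0.0078125
    = 9/128 = 0.0703125
Since 0.0703125 <= 1, Kraft's inequality IS satisfied.
A prefix code with these lengths CAN exist.

Kraft sum = 0.0703125. Satisfied.


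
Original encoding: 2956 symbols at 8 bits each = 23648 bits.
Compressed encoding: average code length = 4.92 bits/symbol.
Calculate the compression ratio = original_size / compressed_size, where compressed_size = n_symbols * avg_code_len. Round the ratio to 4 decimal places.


original_size = n_symbols * orig_bits = 2956 * 8 = 23648 bits
compressed_size = n_symbols * avg_code_len = 2956 * 4.92 = 14543.52 bits
ratio = original_size / compressed_size = 23648 / 14543.52 = 1.626

Compression ratio = 1.626


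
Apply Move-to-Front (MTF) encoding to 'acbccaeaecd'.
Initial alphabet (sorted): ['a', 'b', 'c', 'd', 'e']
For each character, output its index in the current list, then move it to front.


MTF encoding:
'a': index 0 in ['a', 'b', 'c', 'd', 'e'] -> ['a', 'b', 'c', 'd', 'e']
'c': index 2 in ['a', 'b', 'c', 'd', 'e'] -> ['c', 'a', 'b', 'd', 'e']
'b': index 2 in ['c', 'a', 'b', 'd', 'e'] -> ['b', 'c', 'a', 'd', 'e']
'c': index 1 in ['b', 'c', 'a', 'd', 'e'] -> ['c', 'b', 'a', 'd', 'e']
'c': index 0 in ['c', 'b', 'a', 'd', 'e'] -> ['c', 'b', 'a', 'd', 'e']
'a': index 2 in ['c', 'b', 'a', 'd', 'e'] -> ['a', 'c', 'b', 'd', 'e']
'e': index 4 in ['a', 'c', 'b', 'd', 'e'] -> ['e', 'a', 'c', 'b', 'd']
'a': index 1 in ['e', 'a', 'c', 'b', 'd'] -> ['a', 'e', 'c', 'b', 'd']
'e': index 1 in ['a', 'e', 'c', 'b', 'd'] -> ['e', 'a', 'c', 'b', 'd']
'c': index 2 in ['e', 'a', 'c', 'b', 'd'] -> ['c', 'e', 'a', 'b', 'd']
'd': index 4 in ['c', 'e', 'a', 'b', 'd'] -> ['d', 'c', 'e', 'a', 'b']


Output: [0, 2, 2, 1, 0, 2, 4, 1, 1, 2, 4]


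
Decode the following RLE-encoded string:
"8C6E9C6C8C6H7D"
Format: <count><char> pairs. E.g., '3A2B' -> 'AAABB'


Expanding each <count><char> pair:
  8C -> 'CCCCCCCC'
  6E -> 'EEEEEE'
  9C -> 'CCCCCCCCC'
  6C -> 'CCCCCC'
  8C -> 'CCCCCCCC'
  6H -> 'HHHHHH'
  7D -> 'DDDDDDD'

Decoded = CCCCCCCCEEEEEECCCCCCCCCCCCCCCCCCCCCCCHHHHHHDDDDDDD


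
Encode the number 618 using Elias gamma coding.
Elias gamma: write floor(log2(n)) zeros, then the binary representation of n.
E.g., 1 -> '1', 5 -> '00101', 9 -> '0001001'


num_bits = floor(log2(618)) + 1 = 10
leading_zeros = num_bits - 1 = 9
binary(618) = 1001101010

Elias gamma(618) = '000000000' + '1001101010' = 0000000001001101010 (19 bits)


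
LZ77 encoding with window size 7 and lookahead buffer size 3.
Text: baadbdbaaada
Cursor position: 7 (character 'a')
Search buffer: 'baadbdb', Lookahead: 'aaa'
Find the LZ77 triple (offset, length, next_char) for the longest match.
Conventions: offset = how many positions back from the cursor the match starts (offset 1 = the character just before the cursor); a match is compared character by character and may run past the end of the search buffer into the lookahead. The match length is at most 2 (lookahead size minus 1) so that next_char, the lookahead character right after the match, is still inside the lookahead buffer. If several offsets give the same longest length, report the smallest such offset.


Try each offset into the search buffer:
  offset=1 (pos 6, char 'b'): match length 0
  offset=2 (pos 5, char 'd'): match length 0
  offset=3 (pos 4, char 'b'): match length 0
  offset=4 (pos 3, char 'd'): match length 0
  offset=5 (pos 2, char 'a'): match length 1
  offset=6 (pos 1, char 'a'): match length 2
  offset=7 (pos 0, char 'b'): match length 0
Longest match has length 2 at offset 6.
next_char = character at position 7 + 2 = 9 -> 'a'

Best match: offset=6, length=2 (matching 'aa' starting at position 1)
LZ77 triple: (6, 2, 'a')


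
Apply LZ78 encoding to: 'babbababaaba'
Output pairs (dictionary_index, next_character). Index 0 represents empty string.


LZ78 encoding steps:
Dictionary: {0: ''}
Step 1: w='' (idx 0), next='b' -> output (0, 'b'), add 'b' as idx 1
Step 2: w='' (idx 0), next='a' -> output (0, 'a'), add 'a' as idx 2
Step 3: w='b' (idx 1), next='b' -> output (1, 'b'), add 'bb' as idx 3
Step 4: w='a' (idx 2), next='b' -> output (2, 'b'), add 'ab' as idx 4
Step 5: w='ab' (idx 4), next='a' -> output (4, 'a'), add 'aba' as idx 5
Step 6: w='aba' (idx 5), end of input -> output (5, '')


Encoded: [(0, 'b'), (0, 'a'), (1, 'b'), (2, 'b'), (4, 'a'), (5, '')]


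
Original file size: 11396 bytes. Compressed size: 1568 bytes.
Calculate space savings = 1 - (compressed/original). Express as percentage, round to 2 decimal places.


ratio = compressed/original = 1568/11396 = 0.137592
savings = 1 - ratio = 1 - 0.137592 = 0.862408
as a percentage: 0.862408 * 100 = 86.24%

Space savings = 1 - 1568/11396 = 86.24%


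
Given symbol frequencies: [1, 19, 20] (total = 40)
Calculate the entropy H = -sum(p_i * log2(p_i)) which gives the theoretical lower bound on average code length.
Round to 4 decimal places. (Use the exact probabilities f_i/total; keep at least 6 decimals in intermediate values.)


Per-symbol terms -p_i * log2(p_i) with p_i = f_i/40:
  p = 1/40 = 0.025000: log2(p) = -5.321928, -p*log2(p) = 0.133048
  p = 19/40 = 0.475000: log2(p) = -1.074001, -p*log2(p) = 0.510150
  p = 20/40 = 0.500000: log2(p) = -1.000000, -p*log2(p) = 0.500000
H = 0.133048 + 0.510150 + 0.500000 = 1.143198

H = 1.1432 bits/symbol


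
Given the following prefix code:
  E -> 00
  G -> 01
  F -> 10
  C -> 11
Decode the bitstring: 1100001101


Decoding step by step:
Bits 11 -> C
Bits 00 -> E
Bits 00 -> E
Bits 11 -> C
Bits 01 -> G


Decoded message: CEECG


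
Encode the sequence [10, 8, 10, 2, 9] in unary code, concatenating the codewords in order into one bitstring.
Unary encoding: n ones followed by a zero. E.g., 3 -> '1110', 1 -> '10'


Encode each number as n ones followed by a terminating 0:
  10 -> 11111111110 (11 bits)
  8 -> 111111110 (9 bits)
  10 -> 11111111110 (11 bits)
  2 -> 110 (3 bits)
  9 -> 1111111110 (10 bits)
Total length = 11 + 9 + 11 + 3 + 10 = 44 bits.

Unary([10, 8, 10, 2, 9]) = 11111111110111111110111111111101101111111110 (44 bits)


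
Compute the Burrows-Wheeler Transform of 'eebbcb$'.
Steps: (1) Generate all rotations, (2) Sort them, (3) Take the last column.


Rotations (sorted):
  0: $eebbcb -> last char: b
  1: b$eebbc -> last char: c
  2: bbcb$ee -> last char: e
  3: bcb$eeb -> last char: b
  4: cb$eebb -> last char: b
  5: ebbcb$e -> last char: e
  6: eebbcb$ -> last char: $


BWT = bcebbe$


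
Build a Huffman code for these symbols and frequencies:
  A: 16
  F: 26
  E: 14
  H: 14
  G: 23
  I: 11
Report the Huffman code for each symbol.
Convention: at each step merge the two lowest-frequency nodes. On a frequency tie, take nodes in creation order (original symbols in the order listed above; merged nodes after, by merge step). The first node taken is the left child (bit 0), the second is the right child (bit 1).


Huffman tree construction:
Step 1: Merge I(11) + E(14) = 25
Step 2: Merge H(14) + A(16) = 30
Step 3: Merge G(23) + (I+E)(25) = 48
Step 4: Merge F(26) + (H+A)(30) = 56
Step 5: Merge (G+(I+E))(48) + (F+(H+A))(56) = 104
Read each symbol's code off the tree from the root (left child = 0, right child = 1).

Codes:
  A: 111 (length 3)
  F: 10 (length 2)
  E: 011 (length 3)
  H: 110 (length 3)
  G: 00 (length 2)
  I: 010 (length 3)
Average code length: 263/104 = 2.5288 bits/symbol


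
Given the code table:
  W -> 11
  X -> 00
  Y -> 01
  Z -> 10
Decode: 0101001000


Decoding:
01 -> Y
01 -> Y
00 -> X
10 -> Z
00 -> X


Result: YYXZX


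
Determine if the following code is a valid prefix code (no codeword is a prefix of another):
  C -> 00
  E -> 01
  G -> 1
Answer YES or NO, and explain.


Checking each pair (does one codeword prefix another?):
  C='00' vs E='01': no prefix
  C='00' vs G='1': no prefix
  E='01' vs C='00': no prefix
  E='01' vs G='1': no prefix
  G='1' vs C='00': no prefix
  G='1' vs E='01': no prefix
No violation found over all pairs.

YES -- this is a valid prefix code. No codeword is a prefix of any other codeword.


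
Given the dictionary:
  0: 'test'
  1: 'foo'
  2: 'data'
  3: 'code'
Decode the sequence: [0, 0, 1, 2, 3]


Look up each index in the dictionary:
  0 -> 'test'
  0 -> 'test'
  1 -> 'foo'
  2 -> 'data'
  3 -> 'code'

Decoded: "test test foo data code"


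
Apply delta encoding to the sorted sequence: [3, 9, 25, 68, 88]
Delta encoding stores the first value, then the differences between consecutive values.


First value: 3
Deltas:
  9 - 3 = 6
  25 - 9 = 16
  68 - 25 = 43
  88 - 68 = 20


Delta encoded: [3, 6, 16, 43, 20]


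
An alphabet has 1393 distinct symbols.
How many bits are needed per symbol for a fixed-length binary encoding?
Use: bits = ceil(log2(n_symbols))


log2(1393) = 10.444
Bracket: 2^10 = 1024 < 1393 <= 2^11 = 2048
So ceil(log2(1393)) = 11

bits = ceil(log2(1393)) = ceil(10.444) = 11 bits


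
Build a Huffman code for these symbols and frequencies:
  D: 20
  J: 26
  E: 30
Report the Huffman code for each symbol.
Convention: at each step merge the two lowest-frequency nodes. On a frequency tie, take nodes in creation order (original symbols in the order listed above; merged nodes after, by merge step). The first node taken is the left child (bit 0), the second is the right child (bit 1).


Huffman tree construction:
Step 1: Merge D(20) + J(26) = 46
Step 2: Merge E(30) + (D+J)(46) = 76
Read each symbol's code off the tree from the root (left child = 0, right child = 1).

Codes:
  D: 10 (length 2)
  J: 11 (length 2)
  E: 0 (length 1)
Average code length: 122/76 = 1.6053 bits/symbol


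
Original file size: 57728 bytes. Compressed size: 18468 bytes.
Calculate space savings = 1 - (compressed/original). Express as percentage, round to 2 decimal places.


ratio = compressed/original = 18468/57728 = 0.319914
savings = 1 - ratio = 1 - 0.319914 = 0.680086
as a percentage: 0.680086 * 100 = 68.01%

Space savings = 1 - 18468/57728 = 68.01%


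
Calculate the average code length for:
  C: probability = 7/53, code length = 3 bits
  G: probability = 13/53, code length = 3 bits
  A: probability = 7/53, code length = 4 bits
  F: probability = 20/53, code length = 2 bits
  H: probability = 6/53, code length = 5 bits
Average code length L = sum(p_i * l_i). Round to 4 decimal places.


Weighted contributions p_i * l_i:
  C: (7/53) * 3 = 21/53
  G: (13/53) * 3 = 39/53
  A: (7/53) * 4 = 28/53
  F: (20/53) * 2 = 40/53
  H: (6/53) * 5 = 30/53
Sum = (21 + 39 + 28 + 40 + 30)/53 = 158/53

L = 158/53 = 2.9811 bits/symbol


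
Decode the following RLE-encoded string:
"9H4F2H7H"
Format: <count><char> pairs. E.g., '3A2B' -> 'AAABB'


Expanding each <count><char> pair:
  9H -> 'HHHHHHHHH'
  4F -> 'FFFF'
  2H -> 'HH'
  7H -> 'HHHHHHH'

Decoded = HHHHHHHHHFFFFHHHHHHHHH


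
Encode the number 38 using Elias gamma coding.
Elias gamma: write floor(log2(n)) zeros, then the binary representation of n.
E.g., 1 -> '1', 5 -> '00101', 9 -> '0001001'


num_bits = floor(log2(38)) + 1 = 6
leading_zeros = num_bits - 1 = 5
binary(38) = 100110

Elias gamma(38) = '00000' + '100110' = 00000100110 (11 bits)


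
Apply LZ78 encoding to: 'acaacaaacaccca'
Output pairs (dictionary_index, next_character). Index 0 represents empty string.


LZ78 encoding steps:
Dictionary: {0: ''}
Step 1: w='' (idx 0), next='a' -> output (0, 'a'), add 'a' as idx 1
Step 2: w='' (idx 0), next='c' -> output (0, 'c'), add 'c' as idx 2
Step 3: w='a' (idx 1), next='a' -> output (1, 'a'), add 'aa' as idx 3
Step 4: w='c' (idx 2), next='a' -> output (2, 'a'), add 'ca' as idx 4
Step 5: w='aa' (idx 3), next='c' -> output (3, 'c'), add 'aac' as idx 5
Step 6: w='a' (idx 1), next='c' -> output (1, 'c'), add 'ac' as idx 6
Step 7: w='c' (idx 2), next='c' -> output (2, 'c'), add 'cc' as idx 7
Step 8: w='a' (idx 1), end of input -> output (1, '')


Encoded: [(0, 'a'), (0, 'c'), (1, 'a'), (2, 'a'), (3, 'c'), (1, 'c'), (2, 'c'), (1, '')]


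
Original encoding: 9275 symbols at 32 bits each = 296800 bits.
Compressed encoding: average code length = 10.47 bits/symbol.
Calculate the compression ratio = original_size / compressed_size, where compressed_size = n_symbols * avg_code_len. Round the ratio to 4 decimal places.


original_size = n_symbols * orig_bits = 9275 * 32 = 296800 bits
compressed_size = n_symbols * avg_code_len = 9275 * 10.47 = 97109.25 bits
ratio = original_size / compressed_size = 296800 / 97109.25 = 3.0564

Compression ratio = 3.0564


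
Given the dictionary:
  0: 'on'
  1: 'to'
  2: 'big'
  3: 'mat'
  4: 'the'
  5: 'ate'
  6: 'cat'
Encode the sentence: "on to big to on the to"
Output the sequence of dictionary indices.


Look up each word in the dictionary:
  'on' -> 0
  'to' -> 1
  'big' -> 2
  'to' -> 1
  'on' -> 0
  'the' -> 4
  'to' -> 1

Encoded: [0, 1, 2, 1, 0, 4, 1]


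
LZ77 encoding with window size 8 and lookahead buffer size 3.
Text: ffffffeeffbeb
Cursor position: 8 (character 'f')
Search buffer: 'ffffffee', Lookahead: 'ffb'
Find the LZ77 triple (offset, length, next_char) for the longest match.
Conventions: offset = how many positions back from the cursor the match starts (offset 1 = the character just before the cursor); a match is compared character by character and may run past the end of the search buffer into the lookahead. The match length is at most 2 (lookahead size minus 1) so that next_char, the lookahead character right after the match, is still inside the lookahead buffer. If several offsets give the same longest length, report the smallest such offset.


Try each offset into the search buffer:
  offset=1 (pos 7, char 'e'): match length 0
  offset=2 (pos 6, char 'e'): match length 0
  offset=3 (pos 5, char 'f'): match length 1
  offset=4 (pos 4, char 'f'): match length 2
  offset=5 (pos 3, char 'f'): match length 2
  offset=6 (pos 2, char 'f'): match length 2
  offset=7 (pos 1, char 'f'): match length 2
  offset=8 (pos 0, char 'f'): match length 2
Longest match has length 2, found at offsets 4, 5, 6, 7, 8; take the smallest, offset 4.
next_char = character at position 8 + 2 = 10 -> 'b'

Best match: offset=4, length=2 (matching 'ff' starting at position 4)
LZ77 triple: (4, 2, 'b')


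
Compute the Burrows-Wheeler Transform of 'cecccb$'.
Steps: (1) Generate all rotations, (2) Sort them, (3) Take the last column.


Rotations (sorted):
  0: $cecccb -> last char: b
  1: b$ceccc -> last char: c
  2: cb$cecc -> last char: c
  3: ccb$cec -> last char: c
  4: cccb$ce -> last char: e
  5: cecccb$ -> last char: $
  6: ecccb$c -> last char: c


BWT = bccce$c


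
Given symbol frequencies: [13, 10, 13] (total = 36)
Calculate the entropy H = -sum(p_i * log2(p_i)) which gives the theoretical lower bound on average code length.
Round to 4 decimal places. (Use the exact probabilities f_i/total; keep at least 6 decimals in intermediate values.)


Per-symbol terms -p_i * log2(p_i) with p_i = f_i/36:
  p = 13/36 = 0.361111: log2(p) = -1.469485, -p*log2(p) = 0.530647
  p = 10/36 = 0.277778: log2(p) = -1.847997, -p*log2(p) = 0.513332
  p = 13/36 = 0.361111: log2(p) = -1.469485, -p*log2(p) = 0.530647
H = 0.530647 + 0.513332 + 0.530647 = 1.574626

H = 1.5746 bits/symbol


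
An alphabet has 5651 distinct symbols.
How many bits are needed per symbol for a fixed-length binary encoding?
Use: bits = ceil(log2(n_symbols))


log2(5651) = 12.4643
Bracket: 2^12 = 4096 < 5651 <= 2^13 = 8192
So ceil(log2(5651)) = 13

bits = ceil(log2(5651)) = ceil(12.4643) = 13 bits


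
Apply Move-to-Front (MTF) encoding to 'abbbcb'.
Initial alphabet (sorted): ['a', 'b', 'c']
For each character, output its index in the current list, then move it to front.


MTF encoding:
'a': index 0 in ['a', 'b', 'c'] -> ['a', 'b', 'c']
'b': index 1 in ['a', 'b', 'c'] -> ['b', 'a', 'c']
'b': index 0 in ['b', 'a', 'c'] -> ['b', 'a', 'c']
'b': index 0 in ['b', 'a', 'c'] -> ['b', 'a', 'c']
'c': index 2 in ['b', 'a', 'c'] -> ['c', 'b', 'a']
'b': index 1 in ['c', 'b', 'a'] -> ['b', 'c', 'a']


Output: [0, 1, 0, 0, 2, 1]


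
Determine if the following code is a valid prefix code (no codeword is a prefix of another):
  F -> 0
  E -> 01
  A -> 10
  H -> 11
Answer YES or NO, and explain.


Checking each pair (does one codeword prefix another?):
  F='0' vs E='01': prefix -- VIOLATION

NO -- this is NOT a valid prefix code. F (0) is a prefix of E (01).


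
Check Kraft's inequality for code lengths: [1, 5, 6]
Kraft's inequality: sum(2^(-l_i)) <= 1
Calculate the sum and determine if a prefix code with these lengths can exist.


Sum = 2^(-1) + 2^(-5) + 2^(-6)
    = 0.5 + 0.03125 + 0.015625
    = 35/64 = 0.546875
Since 0.546875 <= 1, Kraft's inequality IS satisfied.
A prefix code with these lengths CAN exist.

Kraft sum = 0.546875. Satisfied.


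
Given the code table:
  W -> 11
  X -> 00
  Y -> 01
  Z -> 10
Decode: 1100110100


Decoding:
11 -> W
00 -> X
11 -> W
01 -> Y
00 -> X


Result: WXWYX


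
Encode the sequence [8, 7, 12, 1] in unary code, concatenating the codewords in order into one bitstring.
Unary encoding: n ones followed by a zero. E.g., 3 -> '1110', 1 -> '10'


Encode each number as n ones followed by a terminating 0:
  8 -> 111111110 (9 bits)
  7 -> 11111110 (8 bits)
  12 -> 1111111111110 (13 bits)
  1 -> 10 (2 bits)
Total length = 9 + 8 + 13 + 2 = 32 bits.

Unary([8, 7, 12, 1]) = 11111111011111110111111111111010 (32 bits)


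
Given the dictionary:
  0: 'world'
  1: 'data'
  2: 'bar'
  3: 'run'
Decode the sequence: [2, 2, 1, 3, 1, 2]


Look up each index in the dictionary:
  2 -> 'bar'
  2 -> 'bar'
  1 -> 'data'
  3 -> 'run'
  1 -> 'data'
  2 -> 'bar'

Decoded: "bar bar data run data bar"


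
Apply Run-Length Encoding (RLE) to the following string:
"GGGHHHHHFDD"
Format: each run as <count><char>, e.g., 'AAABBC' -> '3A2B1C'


Scanning runs left to right:
  i=0: run of 'G' x 3 -> '3G'
  i=3: run of 'H' x 5 -> '5H'
  i=8: run of 'F' x 1 -> '1F'
  i=9: run of 'D' x 2 -> '2D'

RLE = 3G5H1F2D


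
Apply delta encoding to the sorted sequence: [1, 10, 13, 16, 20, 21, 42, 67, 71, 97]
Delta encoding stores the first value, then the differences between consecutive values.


First value: 1
Deltas:
  10 - 1 = 9
  13 - 10 = 3
  16 - 13 = 3
  20 - 16 = 4
  21 - 20 = 1
  42 - 21 = 21
  67 - 42 = 25
  71 - 67 = 4
  97 - 71 = 26


Delta encoded: [1, 9, 3, 3, 4, 1, 21, 25, 4, 26]


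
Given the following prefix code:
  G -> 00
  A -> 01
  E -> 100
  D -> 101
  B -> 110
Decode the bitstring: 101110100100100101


Decoding step by step:
Bits 101 -> D
Bits 110 -> B
Bits 100 -> E
Bits 100 -> E
Bits 100 -> E
Bits 101 -> D


Decoded message: DBEEED


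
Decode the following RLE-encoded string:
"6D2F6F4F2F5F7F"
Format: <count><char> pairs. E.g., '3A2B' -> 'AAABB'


Expanding each <count><char> pair:
  6D -> 'DDDDDD'
  2F -> 'FF'
  6F -> 'FFFFFF'
  4F -> 'FFFF'
  2F -> 'FF'
  5F -> 'FFFFF'
  7F -> 'FFFFFFF'

Decoded = DDDDDDFFFFFFFFFFFFFFFFFFFFFFFFFF


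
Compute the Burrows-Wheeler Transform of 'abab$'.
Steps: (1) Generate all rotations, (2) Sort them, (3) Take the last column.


Rotations (sorted):
  0: $abab -> last char: b
  1: ab$ab -> last char: b
  2: abab$ -> last char: $
  3: b$aba -> last char: a
  4: bab$a -> last char: a


BWT = bb$aa


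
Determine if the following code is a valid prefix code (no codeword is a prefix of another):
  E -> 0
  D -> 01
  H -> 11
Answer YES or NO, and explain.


Checking each pair (does one codeword prefix another?):
  E='0' vs D='01': prefix -- VIOLATION

NO -- this is NOT a valid prefix code. E (0) is a prefix of D (01).


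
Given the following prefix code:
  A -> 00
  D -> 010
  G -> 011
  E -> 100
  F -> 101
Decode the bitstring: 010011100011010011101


Decoding step by step:
Bits 010 -> D
Bits 011 -> G
Bits 100 -> E
Bits 011 -> G
Bits 010 -> D
Bits 011 -> G
Bits 101 -> F


Decoded message: DGEGDGF


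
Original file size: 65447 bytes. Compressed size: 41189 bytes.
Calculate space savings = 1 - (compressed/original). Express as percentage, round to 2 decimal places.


ratio = compressed/original = 41189/65447 = 0.629349
savings = 1 - ratio = 1 - 0.629349 = 0.370651
as a percentage: 0.370651 * 100 = 37.07%

Space savings = 1 - 41189/65447 = 37.07%


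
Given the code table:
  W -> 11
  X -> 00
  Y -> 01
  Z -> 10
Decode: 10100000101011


Decoding:
10 -> Z
10 -> Z
00 -> X
00 -> X
10 -> Z
10 -> Z
11 -> W


Result: ZZXXZZW


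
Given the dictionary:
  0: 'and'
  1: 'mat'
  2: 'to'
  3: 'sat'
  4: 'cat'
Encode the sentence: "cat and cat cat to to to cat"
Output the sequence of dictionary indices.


Look up each word in the dictionary:
  'cat' -> 4
  'and' -> 0
  'cat' -> 4
  'cat' -> 4
  'to' -> 2
  'to' -> 2
  'to' -> 2
  'cat' -> 4

Encoded: [4, 0, 4, 4, 2, 2, 2, 4]


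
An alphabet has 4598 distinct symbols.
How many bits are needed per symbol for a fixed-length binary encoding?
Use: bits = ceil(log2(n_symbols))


log2(4598) = 12.1668
Bracket: 2^12 = 4096 < 4598 <= 2^13 = 8192
So ceil(log2(4598)) = 13

bits = ceil(log2(4598)) = ceil(12.1668) = 13 bits


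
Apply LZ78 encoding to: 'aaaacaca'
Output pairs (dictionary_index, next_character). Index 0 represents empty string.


LZ78 encoding steps:
Dictionary: {0: ''}
Step 1: w='' (idx 0), next='a' -> output (0, 'a'), add 'a' as idx 1
Step 2: w='a' (idx 1), next='a' -> output (1, 'a'), add 'aa' as idx 2
Step 3: w='a' (idx 1), next='c' -> output (1, 'c'), add 'ac' as idx 3
Step 4: w='ac' (idx 3), next='a' -> output (3, 'a'), add 'aca' as idx 4


Encoded: [(0, 'a'), (1, 'a'), (1, 'c'), (3, 'a')]


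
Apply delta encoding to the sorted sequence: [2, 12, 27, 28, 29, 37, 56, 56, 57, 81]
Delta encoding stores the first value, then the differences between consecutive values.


First value: 2
Deltas:
  12 - 2 = 10
  27 - 12 = 15
  28 - 27 = 1
  29 - 28 = 1
  37 - 29 = 8
  56 - 37 = 19
  56 - 56 = 0
  57 - 56 = 1
  81 - 57 = 24


Delta encoded: [2, 10, 15, 1, 1, 8, 19, 0, 1, 24]


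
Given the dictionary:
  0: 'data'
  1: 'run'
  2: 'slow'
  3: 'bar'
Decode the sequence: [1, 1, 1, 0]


Look up each index in the dictionary:
  1 -> 'run'
  1 -> 'run'
  1 -> 'run'
  0 -> 'data'

Decoded: "run run run data"


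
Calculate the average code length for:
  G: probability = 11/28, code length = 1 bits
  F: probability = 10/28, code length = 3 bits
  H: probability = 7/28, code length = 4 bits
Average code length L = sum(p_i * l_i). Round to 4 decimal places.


Weighted contributions p_i * l_i:
  G: (11/28) * 1 = 11/28
  F: (10/28) * 3 = 30/28
  H: (7/28) * 4 = 28/28
Sum = (11 + 30 + 28)/28 = 69/28

L = 69/28 = 2.4643 bits/symbol


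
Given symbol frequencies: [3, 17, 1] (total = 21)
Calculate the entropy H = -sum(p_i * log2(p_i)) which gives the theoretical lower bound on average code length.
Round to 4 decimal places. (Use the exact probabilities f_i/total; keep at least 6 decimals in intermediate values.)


Per-symbol terms -p_i * log2(p_i) with p_i = f_i/21:
  p = 3/21 = 0.142857: log2(p) = -2.807355, -p*log2(p) = 0.401051
  p = 17/21 = 0.809524: log2(p) = -0.304855, -p*log2(p) = 0.246787
  p = 1/21 = 0.047619: log2(p) = -4.392317, -p*log2(p) = 0.209158
H = 0.401051 + 0.246787 + 0.209158 = 0.856996

H = 0.857 bits/symbol


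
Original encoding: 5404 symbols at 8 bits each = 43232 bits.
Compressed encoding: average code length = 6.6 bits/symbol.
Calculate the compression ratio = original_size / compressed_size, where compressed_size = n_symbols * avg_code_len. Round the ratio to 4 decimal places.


original_size = n_symbols * orig_bits = 5404 * 8 = 43232 bits
compressed_size = n_symbols * avg_code_len = 5404 * 6.6 = 35666.4 bits
ratio = original_size / compressed_size = 43232 / 35666.4 = 1.2121

Compression ratio = 1.2121


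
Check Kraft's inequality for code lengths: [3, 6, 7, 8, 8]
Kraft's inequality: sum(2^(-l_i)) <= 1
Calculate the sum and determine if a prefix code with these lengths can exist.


Sum = 2^(-3) + 2^(-6) + 2^(-7) + 2^(-8) + 2^(-8)
    = 0.125 + 0.015625 + 0.0078125 + 0.00390625 + 0.00390625
    = 40/256 = 0.15625
Since 0.15625 <= 1, Kraft's inequality IS satisfied.
A prefix code with these lengths CAN exist.

Kraft sum = 0.15625. Satisfied.


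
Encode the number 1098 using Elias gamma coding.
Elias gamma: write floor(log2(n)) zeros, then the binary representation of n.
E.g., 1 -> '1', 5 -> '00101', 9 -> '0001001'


num_bits = floor(log2(1098)) + 1 = 11
leading_zeros = num_bits - 1 = 10
binary(1098) = 10001001010

Elias gamma(1098) = '0000000000' + '10001001010' = 000000000010001001010 (21 bits)


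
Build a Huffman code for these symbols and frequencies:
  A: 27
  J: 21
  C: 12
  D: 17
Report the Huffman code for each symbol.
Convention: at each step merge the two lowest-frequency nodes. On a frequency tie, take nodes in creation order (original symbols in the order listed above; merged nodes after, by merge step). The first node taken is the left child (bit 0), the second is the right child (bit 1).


Huffman tree construction:
Step 1: Merge C(12) + D(17) = 29
Step 2: Merge J(21) + A(27) = 48
Step 3: Merge (C+D)(29) + (J+A)(48) = 77
Read each symbol's code off the tree from the root (left child = 0, right child = 1).

Codes:
  A: 11 (length 2)
  J: 10 (length 2)
  C: 00 (length 2)
  D: 01 (length 2)
Average code length: 154/77 = 2.0000 bits/symbol


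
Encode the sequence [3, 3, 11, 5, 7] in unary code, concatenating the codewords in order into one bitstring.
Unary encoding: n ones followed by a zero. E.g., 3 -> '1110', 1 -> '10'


Encode each number as n ones followed by a terminating 0:
  3 -> 1110 (4 bits)
  3 -> 1110 (4 bits)
  11 -> 111111111110 (12 bits)
  5 -> 111110 (6 bits)
  7 -> 11111110 (8 bits)
Total length = 4 + 4 + 12 + 6 + 8 = 34 bits.

Unary([3, 3, 11, 5, 7]) = 1110111011111111111011111011111110 (34 bits)


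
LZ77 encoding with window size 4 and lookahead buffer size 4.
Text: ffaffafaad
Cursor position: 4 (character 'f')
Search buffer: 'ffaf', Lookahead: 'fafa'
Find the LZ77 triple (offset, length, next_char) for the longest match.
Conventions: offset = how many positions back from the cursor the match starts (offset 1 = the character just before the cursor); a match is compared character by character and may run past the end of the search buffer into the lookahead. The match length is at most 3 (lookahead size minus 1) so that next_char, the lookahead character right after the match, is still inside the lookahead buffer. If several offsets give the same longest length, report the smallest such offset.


Try each offset into the search buffer:
  offset=1 (pos 3, char 'f'): match length 1
  offset=2 (pos 2, char 'a'): match length 0
  offset=3 (pos 1, char 'f'): match length 3
  offset=4 (pos 0, char 'f'): match length 1
Longest match has length 3 at offset 3.
next_char = character at position 4 + 3 = 7 -> 'a'

Best match: offset=3, length=3 (matching 'faf' starting at position 1)
LZ77 triple: (3, 3, 'a')


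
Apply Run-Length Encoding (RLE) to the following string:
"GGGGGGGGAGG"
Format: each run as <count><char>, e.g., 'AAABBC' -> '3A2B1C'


Scanning runs left to right:
  i=0: run of 'G' x 8 -> '8G'
  i=8: run of 'A' x 1 -> '1A'
  i=9: run of 'G' x 2 -> '2G'

RLE = 8G1A2G


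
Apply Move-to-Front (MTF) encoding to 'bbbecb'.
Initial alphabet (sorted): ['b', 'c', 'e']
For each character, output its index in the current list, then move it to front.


MTF encoding:
'b': index 0 in ['b', 'c', 'e'] -> ['b', 'c', 'e']
'b': index 0 in ['b', 'c', 'e'] -> ['b', 'c', 'e']
'b': index 0 in ['b', 'c', 'e'] -> ['b', 'c', 'e']
'e': index 2 in ['b', 'c', 'e'] -> ['e', 'b', 'c']
'c': index 2 in ['e', 'b', 'c'] -> ['c', 'e', 'b']
'b': index 2 in ['c', 'e', 'b'] -> ['b', 'c', 'e']


Output: [0, 0, 0, 2, 2, 2]


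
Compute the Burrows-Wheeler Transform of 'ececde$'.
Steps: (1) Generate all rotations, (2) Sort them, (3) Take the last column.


Rotations (sorted):
  0: $ececde -> last char: e
  1: cde$ece -> last char: e
  2: cecde$e -> last char: e
  3: de$ecec -> last char: c
  4: e$ececd -> last char: d
  5: ecde$ec -> last char: c
  6: ececde$ -> last char: $


BWT = eeecdc$


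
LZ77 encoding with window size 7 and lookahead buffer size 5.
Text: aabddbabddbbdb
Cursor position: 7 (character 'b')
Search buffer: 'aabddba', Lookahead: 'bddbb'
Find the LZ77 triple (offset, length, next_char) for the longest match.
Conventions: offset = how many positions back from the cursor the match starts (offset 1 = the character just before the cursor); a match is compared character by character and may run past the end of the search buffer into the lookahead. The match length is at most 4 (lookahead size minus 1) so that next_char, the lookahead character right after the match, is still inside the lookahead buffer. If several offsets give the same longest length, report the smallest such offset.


Try each offset into the search buffer:
  offset=1 (pos 6, char 'a'): match length 0
  offset=2 (pos 5, char 'b'): match length 1
  offset=3 (pos 4, char 'd'): match length 0
  offset=4 (pos 3, char 'd'): match length 0
  offset=5 (pos 2, char 'b'): match length 4
  offset=6 (pos 1, char 'a'): match length 0
  offset=7 (pos 0, char 'a'): match length 0
Longest match has length 4 at offset 5.
next_char = character at position 7 + 4 = 11 -> 'b'

Best match: offset=5, length=4 (matching 'bddb' starting at position 2)
LZ77 triple: (5, 4, 'b')


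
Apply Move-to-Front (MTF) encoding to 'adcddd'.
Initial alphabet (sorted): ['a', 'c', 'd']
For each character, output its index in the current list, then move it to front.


MTF encoding:
'a': index 0 in ['a', 'c', 'd'] -> ['a', 'c', 'd']
'd': index 2 in ['a', 'c', 'd'] -> ['d', 'a', 'c']
'c': index 2 in ['d', 'a', 'c'] -> ['c', 'd', 'a']
'd': index 1 in ['c', 'd', 'a'] -> ['d', 'c', 'a']
'd': index 0 in ['d', 'c', 'a'] -> ['d', 'c', 'a']
'd': index 0 in ['d', 'c', 'a'] -> ['d', 'c', 'a']


Output: [0, 2, 2, 1, 0, 0]


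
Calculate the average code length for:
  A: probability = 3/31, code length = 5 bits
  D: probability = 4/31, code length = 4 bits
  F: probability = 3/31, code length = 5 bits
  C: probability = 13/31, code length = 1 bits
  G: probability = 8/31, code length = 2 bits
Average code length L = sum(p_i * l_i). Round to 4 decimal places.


Weighted contributions p_i * l_i:
  A: (3/31) * 5 = 15/31
  D: (4/31) * 4 = 16/31
  F: (3/31) * 5 = 15/31
  C: (13/31) * 1 = 13/31
  G: (8/31) * 2 = 16/31
Sum = (15 + 16 + 15 + 13 + 16)/31 = 75/31

L = 75/31 = 2.4194 bits/symbol


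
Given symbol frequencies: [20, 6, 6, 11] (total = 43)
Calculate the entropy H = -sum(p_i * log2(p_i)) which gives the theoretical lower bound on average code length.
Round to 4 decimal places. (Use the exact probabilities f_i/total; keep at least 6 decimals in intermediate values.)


Per-symbol terms -p_i * log2(p_i) with p_i = f_i/43:
  p = 20/43 = 0.465116: log2(p) = -1.104337, -p*log2(p) = 0.513645
  p = 6/43 = 0.139535: log2(p) = -2.841302, -p*log2(p) = 0.396461
  p = 6/43 = 0.139535: log2(p) = -2.841302, -p*log2(p) = 0.396461
  p = 11/43 = 0.255814: log2(p) = -1.966833, -p*log2(p) = 0.503143
H = 0.513645 + 0.396461 + 0.396461 + 0.503143 = 1.809710

H = 1.8097 bits/symbol


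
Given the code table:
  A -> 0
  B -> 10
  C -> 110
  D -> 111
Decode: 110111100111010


Decoding:
110 -> C
111 -> D
10 -> B
0 -> A
111 -> D
0 -> A
10 -> B


Result: CDBADAB


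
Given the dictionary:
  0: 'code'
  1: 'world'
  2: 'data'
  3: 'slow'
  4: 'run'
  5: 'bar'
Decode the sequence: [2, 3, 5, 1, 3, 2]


Look up each index in the dictionary:
  2 -> 'data'
  3 -> 'slow'
  5 -> 'bar'
  1 -> 'world'
  3 -> 'slow'
  2 -> 'data'

Decoded: "data slow bar world slow data"


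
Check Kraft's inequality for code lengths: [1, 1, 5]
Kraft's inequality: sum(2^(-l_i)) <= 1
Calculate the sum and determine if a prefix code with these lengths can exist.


Sum = 2^(-1) + 2^(-1) + 2^(-5)
    = 0.5 + 0.5 + 0.03125
    = 33/32 = 1.03125
Since 1.03125 > 1, Kraft's inequality is NOT satisfied.
A prefix code with these lengths CANNOT exist.

Kraft sum = 1.03125. Not satisfied.


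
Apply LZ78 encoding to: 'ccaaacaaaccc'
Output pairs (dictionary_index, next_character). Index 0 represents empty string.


LZ78 encoding steps:
Dictionary: {0: ''}
Step 1: w='' (idx 0), next='c' -> output (0, 'c'), add 'c' as idx 1
Step 2: w='c' (idx 1), next='a' -> output (1, 'a'), add 'ca' as idx 2
Step 3: w='' (idx 0), next='a' -> output (0, 'a'), add 'a' as idx 3
Step 4: w='a' (idx 3), next='c' -> output (3, 'c'), add 'ac' as idx 4
Step 5: w='a' (idx 3), next='a' -> output (3, 'a'), add 'aa' as idx 5
Step 6: w='ac' (idx 4), next='c' -> output (4, 'c'), add 'acc' as idx 6
Step 7: w='c' (idx 1), end of input -> output (1, '')


Encoded: [(0, 'c'), (1, 'a'), (0, 'a'), (3, 'c'), (3, 'a'), (4, 'c'), (1, '')]


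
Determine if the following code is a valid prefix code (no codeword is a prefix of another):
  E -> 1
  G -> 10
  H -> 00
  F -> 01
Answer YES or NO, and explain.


Checking each pair (does one codeword prefix another?):
  E='1' vs G='10': prefix -- VIOLATION

NO -- this is NOT a valid prefix code. E (1) is a prefix of G (10).


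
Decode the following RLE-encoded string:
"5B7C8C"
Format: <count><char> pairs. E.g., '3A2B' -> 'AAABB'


Expanding each <count><char> pair:
  5B -> 'BBBBB'
  7C -> 'CCCCCCC'
  8C -> 'CCCCCCCC'

Decoded = BBBBBCCCCCCCCCCCCCCC


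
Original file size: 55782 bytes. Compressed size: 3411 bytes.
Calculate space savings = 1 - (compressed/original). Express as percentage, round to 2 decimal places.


ratio = compressed/original = 3411/55782 = 0.061149
savings = 1 - ratio = 1 - 0.061149 = 0.938851
as a percentage: 0.938851 * 100 = 93.89%

Space savings = 1 - 3411/55782 = 93.89%


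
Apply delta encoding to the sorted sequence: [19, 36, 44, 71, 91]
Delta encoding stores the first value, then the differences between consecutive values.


First value: 19
Deltas:
  36 - 19 = 17
  44 - 36 = 8
  71 - 44 = 27
  91 - 71 = 20


Delta encoded: [19, 17, 8, 27, 20]


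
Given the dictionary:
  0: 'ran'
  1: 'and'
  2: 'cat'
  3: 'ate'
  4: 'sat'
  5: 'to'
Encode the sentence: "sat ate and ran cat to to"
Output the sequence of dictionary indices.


Look up each word in the dictionary:
  'sat' -> 4
  'ate' -> 3
  'and' -> 1
  'ran' -> 0
  'cat' -> 2
  'to' -> 5
  'to' -> 5

Encoded: [4, 3, 1, 0, 2, 5, 5]


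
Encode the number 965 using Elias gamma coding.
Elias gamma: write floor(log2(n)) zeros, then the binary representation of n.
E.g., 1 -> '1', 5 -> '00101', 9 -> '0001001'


num_bits = floor(log2(965)) + 1 = 10
leading_zeros = num_bits - 1 = 9
binary(965) = 1111000101

Elias gamma(965) = '000000000' + '1111000101' = 0000000001111000101 (19 bits)


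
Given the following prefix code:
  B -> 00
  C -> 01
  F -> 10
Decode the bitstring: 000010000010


Decoding step by step:
Bits 00 -> B
Bits 00 -> B
Bits 10 -> F
Bits 00 -> B
Bits 00 -> B
Bits 10 -> F


Decoded message: BBFBBF


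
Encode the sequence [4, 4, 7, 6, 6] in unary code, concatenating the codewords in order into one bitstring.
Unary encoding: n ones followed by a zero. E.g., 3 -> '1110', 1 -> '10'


Encode each number as n ones followed by a terminating 0:
  4 -> 11110 (5 bits)
  4 -> 11110 (5 bits)
  7 -> 11111110 (8 bits)
  6 -> 1111110 (7 bits)
  6 -> 1111110 (7 bits)
Total length = 5 + 5 + 8 + 7 + 7 = 32 bits.

Unary([4, 4, 7, 6, 6]) = 11110111101111111011111101111110 (32 bits)


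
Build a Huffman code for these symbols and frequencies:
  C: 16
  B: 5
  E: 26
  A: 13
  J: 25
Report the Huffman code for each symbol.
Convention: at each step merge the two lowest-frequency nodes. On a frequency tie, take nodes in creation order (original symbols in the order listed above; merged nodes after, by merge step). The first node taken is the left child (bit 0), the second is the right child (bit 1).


Huffman tree construction:
Step 1: Merge B(5) + A(13) = 18
Step 2: Merge C(16) + (B+A)(18) = 34
Step 3: Merge J(25) + E(26) = 51
Step 4: Merge (C+(B+A))(34) + (J+E)(51) = 85
Read each symbol's code off the tree from the root (left child = 0, right child = 1).

Codes:
  C: 00 (length 2)
  B: 010 (length 3)
  E: 11 (length 2)
  A: 011 (length 3)
  J: 10 (length 2)
Average code length: 188/85 = 2.2118 bits/symbol


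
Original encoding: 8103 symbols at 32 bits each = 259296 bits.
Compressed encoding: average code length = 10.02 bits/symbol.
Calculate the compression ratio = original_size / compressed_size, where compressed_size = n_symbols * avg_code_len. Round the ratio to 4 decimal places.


original_size = n_symbols * orig_bits = 8103 * 32 = 259296 bits
compressed_size = n_symbols * avg_code_len = 8103 * 10.02 = 81192.06 bits
ratio = original_size / compressed_size = 259296 / 81192.06 = 3.1936

Compression ratio = 3.1936


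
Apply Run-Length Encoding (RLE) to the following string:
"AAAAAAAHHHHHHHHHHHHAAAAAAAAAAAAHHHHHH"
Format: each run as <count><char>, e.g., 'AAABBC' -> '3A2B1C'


Scanning runs left to right:
  i=0: run of 'A' x 7 -> '7A'
  i=7: run of 'H' x 12 -> '12H'
  i=19: run of 'A' x 12 -> '12A'
  i=31: run of 'H' x 6 -> '6H'

RLE = 7A12H12A6H


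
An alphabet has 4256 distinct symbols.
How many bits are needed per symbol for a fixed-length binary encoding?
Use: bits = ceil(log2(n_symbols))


log2(4256) = 12.0553
Bracket: 2^12 = 4096 < 4256 <= 2^13 = 8192
So ceil(log2(4256)) = 13

bits = ceil(log2(4256)) = ceil(12.0553) = 13 bits


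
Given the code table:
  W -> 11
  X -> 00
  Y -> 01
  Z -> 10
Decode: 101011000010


Decoding:
10 -> Z
10 -> Z
11 -> W
00 -> X
00 -> X
10 -> Z


Result: ZZWXXZ


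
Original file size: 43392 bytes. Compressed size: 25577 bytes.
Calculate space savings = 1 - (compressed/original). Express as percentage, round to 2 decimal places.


ratio = compressed/original = 25577/43392 = 0.58944
savings = 1 - ratio = 1 - 0.58944 = 0.41056
as a percentage: 0.41056 * 100 = 41.06%

Space savings = 1 - 25577/43392 = 41.06%


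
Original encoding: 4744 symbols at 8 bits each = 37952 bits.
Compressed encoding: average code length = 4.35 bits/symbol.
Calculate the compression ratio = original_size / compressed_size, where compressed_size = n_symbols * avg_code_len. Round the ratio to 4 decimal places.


original_size = n_symbols * orig_bits = 4744 * 8 = 37952 bits
compressed_size = n_symbols * avg_code_len = 4744 * 4.35 = 20636.4 bits
ratio = original_size / compressed_size = 37952 / 20636.4 = 1.8391

Compression ratio = 1.8391


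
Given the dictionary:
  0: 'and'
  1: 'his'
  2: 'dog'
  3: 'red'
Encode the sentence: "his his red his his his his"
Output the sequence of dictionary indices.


Look up each word in the dictionary:
  'his' -> 1
  'his' -> 1
  'red' -> 3
  'his' -> 1
  'his' -> 1
  'his' -> 1
  'his' -> 1

Encoded: [1, 1, 3, 1, 1, 1, 1]


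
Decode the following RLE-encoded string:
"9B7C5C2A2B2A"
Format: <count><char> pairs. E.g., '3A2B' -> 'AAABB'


Expanding each <count><char> pair:
  9B -> 'BBBBBBBBB'
  7C -> 'CCCCCCC'
  5C -> 'CCCCC'
  2A -> 'AA'
  2B -> 'BB'
  2A -> 'AA'

Decoded = BBBBBBBBBCCCCCCCCCCCCAABBAA


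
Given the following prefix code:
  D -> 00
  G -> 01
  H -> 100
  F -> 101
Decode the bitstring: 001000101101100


Decoding step by step:
Bits 00 -> D
Bits 100 -> H
Bits 01 -> G
Bits 01 -> G
Bits 101 -> F
Bits 100 -> H


Decoded message: DHGGFH


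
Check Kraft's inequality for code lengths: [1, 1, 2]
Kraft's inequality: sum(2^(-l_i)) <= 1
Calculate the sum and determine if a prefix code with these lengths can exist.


Sum = 2^(-1) + 2^(-1) + 2^(-2)
    = 0.5 + 0.5 + 0.25
    = 5/4 = 1.25
Since 1.25 > 1, Kraft's inequality is NOT satisfied.
A prefix code with these lengths CANNOT exist.

Kraft sum = 1.25. Not satisfied.
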